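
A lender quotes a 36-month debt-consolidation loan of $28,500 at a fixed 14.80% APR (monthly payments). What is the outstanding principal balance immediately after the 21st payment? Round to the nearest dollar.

$13,416

With monthly rate i = 14.8%/12 = 0.0123333, the balance after k of n payments is P · [(1+i)^n − (1+i)^k] / [(1+i)^n − 1].
(1+0.0123333)^36 = 1.55470265 and (1+0.0123333)^21 = 1.29358295, so the balance is 28,500 × (1.55470265 − 1.29358295) / (1.55470265 − 1) = $13,416.04.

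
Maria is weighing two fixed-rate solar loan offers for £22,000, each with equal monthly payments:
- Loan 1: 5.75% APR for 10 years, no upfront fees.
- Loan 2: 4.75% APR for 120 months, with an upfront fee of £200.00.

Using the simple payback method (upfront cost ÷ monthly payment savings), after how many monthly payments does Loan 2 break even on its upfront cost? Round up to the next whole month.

Loan 1: monthly rate = 5.75%/12 = 0.0047917; payment = 22,000 × 0.0047917 / (1 − (1+0.0047917)^−120) = £241.49.
Loan 2: monthly rate = 4.75%/12 = 0.0039583; payment = 22,000 × 0.0039583 / (1 − (1+0.0039583)^−120) = £230.67.
Monthly savings = £241.49 − £230.67 = £10.82.
Break-even = £200.00 / £10.82 = 18.48 → 19 months.

19 months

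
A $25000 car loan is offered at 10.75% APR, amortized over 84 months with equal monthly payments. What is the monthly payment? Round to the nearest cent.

$424.78

At 10.75% the monthly rate is 0.0089583, so the payment is 25,000 × 0.0089583 / (1 − 1.0089583^−84) = $424.78.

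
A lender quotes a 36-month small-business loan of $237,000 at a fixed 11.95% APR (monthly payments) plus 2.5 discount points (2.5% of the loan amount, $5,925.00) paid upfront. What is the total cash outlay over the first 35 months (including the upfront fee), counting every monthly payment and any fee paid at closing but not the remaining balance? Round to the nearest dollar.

At 11.95% the monthly rate is 0.0099583, so the payment is 237,000 × 0.0099583 / (1 − 1.0099583^−36) = $7,866.13.
Total outlay = 35 × $7,866.13 + $5,925.00 = $281,239.55.

$281,240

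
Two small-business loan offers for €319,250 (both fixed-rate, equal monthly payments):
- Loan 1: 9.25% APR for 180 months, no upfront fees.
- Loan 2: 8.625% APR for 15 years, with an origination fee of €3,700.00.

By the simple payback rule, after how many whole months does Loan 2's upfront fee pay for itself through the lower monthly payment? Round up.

32 months

Loan 1: monthly rate = 9.25%/12 = 0.0077083; payment = 319,250 × 0.0077083 / (1 − (1+0.0077083)^−180) = €3,285.70.
Loan 2: monthly rate = 8.625%/12 = 0.0071875; payment = 319,250 × 0.0071875 / (1 − (1+0.0071875)^−180) = €3,167.22.
Monthly savings = €3,285.70 − €3,167.22 = €118.48.
Break-even = €3,700.00 / €118.48 = 31.23 → 32 months.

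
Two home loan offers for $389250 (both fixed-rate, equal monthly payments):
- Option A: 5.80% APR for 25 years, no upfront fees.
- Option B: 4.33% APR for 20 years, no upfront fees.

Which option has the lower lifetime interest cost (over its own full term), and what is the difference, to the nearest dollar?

Option B by $155,689

Option A: monthly rate = 5.8%/12 = 0.0048333; payment = 389,250 × 0.0048333 / (1 − (1+0.0048333)^−300) = $2,460.57.
Total interest on Option A = 300 × $2,460.57 − $389,250 = $348,921.00.
Option B: monthly rate = 4.33%/12 = 0.0036083; payment = 389,250 × 0.0036083 / (1 − (1+0.0036083)^−240) = $2,427.01.
Total interest on Option B = 240 × $2,427.01 − $389,250 = $193,232.40.
Option B is lower by $155,688.60.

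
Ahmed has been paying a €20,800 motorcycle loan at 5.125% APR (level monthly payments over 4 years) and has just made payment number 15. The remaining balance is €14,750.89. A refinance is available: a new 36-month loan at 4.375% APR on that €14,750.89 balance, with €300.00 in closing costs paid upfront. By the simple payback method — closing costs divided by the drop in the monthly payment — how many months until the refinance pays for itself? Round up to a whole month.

Current payment = 20,800 × 5.125%/12 / (1 − (1+0.0042708)^−48) = €480.19.
Refinanced payment = 14,750.89 × 0.0036458 / (1 − (1+0.0036458)^−36) = €437.97.
Monthly savings = €480.19 − €437.97 = €42.22.
Break-even = €300.00 / €42.22 = 7.11 → 8 months.

8 months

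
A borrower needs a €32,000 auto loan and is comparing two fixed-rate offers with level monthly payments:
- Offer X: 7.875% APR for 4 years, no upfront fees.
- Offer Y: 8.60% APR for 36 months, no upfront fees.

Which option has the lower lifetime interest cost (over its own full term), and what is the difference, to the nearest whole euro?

Offer X: monthly rate = 7.875%/12 = 0.0065625; payment = 32,000 × 0.0065625 / (1 − (1+0.0065625)^−48) = €779.34.
Total interest on Offer X = 48 × €779.34 − €32,000 = €5,408.32.
Offer Y: monthly rate = 8.6%/12 = 0.0071667; payment = 32,000 × 0.0071667 / (1 − (1+0.0071667)^−36) = €1,011.64.
Total interest on Offer Y = 36 × €1,011.64 − €32,000 = €4,419.04.
Offer Y is lower by €989.28.

Offer Y by €989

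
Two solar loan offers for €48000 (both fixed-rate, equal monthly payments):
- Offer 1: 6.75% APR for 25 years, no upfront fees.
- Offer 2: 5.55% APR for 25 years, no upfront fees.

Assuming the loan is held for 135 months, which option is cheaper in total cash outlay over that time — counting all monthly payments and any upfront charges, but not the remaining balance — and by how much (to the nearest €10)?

Offer 1: monthly rate = 6.75%/12 = 0.0056250; payment = 48,000 × 0.0056250 / (1 − (1+0.0056250)^−300) = €331.64.
Offer 2: at 5.55% the monthly rate is 0.0046250, so the payment is 48,000 × 0.0046250 / (1 − 1.0046250^−300) = €296.20.
Over 135 months: Offer 1 costs 135 × €331.64 = €44,771.40; Offer 2 costs 135 × €296.20 = €39,987.00.
Offer 2 is cheaper by €44,771.40 − €39,987.00 = €4,784.40.

Offer 2 by €4,780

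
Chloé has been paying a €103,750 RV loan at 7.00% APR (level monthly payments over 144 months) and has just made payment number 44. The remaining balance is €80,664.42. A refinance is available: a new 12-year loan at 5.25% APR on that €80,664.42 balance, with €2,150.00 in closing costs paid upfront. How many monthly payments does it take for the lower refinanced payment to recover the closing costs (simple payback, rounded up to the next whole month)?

Current payment = 103,750 × 7%/12 / (1 − (1+0.0058333)^−144) = €1,066.95.
Refinanced payment = 80,664.42 × 0.0043750 / (1 − (1+0.0043750)^−144) = €756.21.
Monthly savings = €1,066.95 − €756.21 = €310.74.
Break-even = €2,150.00 / €310.74 = 6.92 → 7 months.

7 months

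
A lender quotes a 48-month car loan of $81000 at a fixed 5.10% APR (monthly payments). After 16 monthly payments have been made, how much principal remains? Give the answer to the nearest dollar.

$55,810

With monthly rate i = 5.1%/12 = 0.0042500, the balance after k of n payments is P · [(1+i)^n − (1+i)^k] / [(1+i)^n − 1].
(1+0.0042500)^48 = 1.22576817 and (1+0.0042500)^16 = 1.07021109, so the balance is 81,000 × (1.22576817 − 1.07021109) / (1.22576817 − 1) = $55,810.01.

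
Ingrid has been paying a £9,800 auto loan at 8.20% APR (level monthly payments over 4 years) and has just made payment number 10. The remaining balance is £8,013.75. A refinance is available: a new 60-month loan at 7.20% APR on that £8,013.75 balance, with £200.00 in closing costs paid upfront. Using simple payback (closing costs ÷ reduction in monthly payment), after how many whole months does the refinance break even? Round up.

Current payment = 9,800 × 8.2%/12 / (1 − (1+0.0068333)^−48) = £240.17.
Refinanced payment = 8,013.75 × 0.0060000 / (1 − (1+0.0060000)^−60) = £159.44.
Monthly savings = £240.17 − £159.44 = £80.73.
Break-even = £200.00 / £80.73 = 2.48 → 3 months.

3 months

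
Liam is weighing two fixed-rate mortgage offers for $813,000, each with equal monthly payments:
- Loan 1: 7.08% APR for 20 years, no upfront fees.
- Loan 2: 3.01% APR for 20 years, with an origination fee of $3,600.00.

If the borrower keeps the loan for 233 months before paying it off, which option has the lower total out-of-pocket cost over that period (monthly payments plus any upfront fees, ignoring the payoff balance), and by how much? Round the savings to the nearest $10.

Loan 2 by $422,630

Loan 1: at 7.08% the monthly rate is 0.0059000, so the payment is 813,000 × 0.0059000 / (1 − 1.0059000^−240) = $6,342.28.
Loan 2: at 3.01% the monthly rate is 0.0025083, so the payment is 813,000 × 0.0025083 / (1 − 1.0025083^−240) = $4,512.95.
Over 233 months: Loan 1 costs 233 × $6,342.28 = $1,477,751.24; Loan 2 costs 233 × $4,512.95 + $3,600.00 = $1,055,117.35.
Loan 2 is cheaper by $1,477,751.24 − $1,055,117.35 = $422,633.89.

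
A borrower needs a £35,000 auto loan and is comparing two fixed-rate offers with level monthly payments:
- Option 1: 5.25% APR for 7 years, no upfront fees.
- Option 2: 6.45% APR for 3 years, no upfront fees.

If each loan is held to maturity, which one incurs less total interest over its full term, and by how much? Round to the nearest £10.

Option 2 by £3,310

Option 1: at 5.25% the monthly rate is 0.0043750, so the payment is 35,000 × 0.0043750 / (1 − 1.0043750^−84) = £498.81.
Total interest on Option 1 = 84 × £498.81 − £35,000 = £6,900.04.
Option 2: at 6.45% the monthly rate is 0.0053750, so the payment is 35,000 × 0.0053750 / (1 − 1.0053750^−36) = £1,071.92.
Total interest on Option 2 = 36 × £1,071.92 − £35,000 = £3,589.12.
Option 2 is lower by £3,310.92.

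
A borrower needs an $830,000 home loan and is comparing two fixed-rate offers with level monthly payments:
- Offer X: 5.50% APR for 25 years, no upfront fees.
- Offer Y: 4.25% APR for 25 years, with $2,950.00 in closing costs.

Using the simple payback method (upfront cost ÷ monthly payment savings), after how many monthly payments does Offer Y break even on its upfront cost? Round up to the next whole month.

5 months

Offer X: monthly rate = 5.5%/12 = 0.0045833; payment = 830,000 × 0.0045833 / (1 − (1+0.0045833)^−300) = $5,096.93.
Offer Y: monthly rate = 4.25%/12 = 0.0035417; payment = 830,000 × 0.0035417 / (1 − (1+0.0035417)^−300) = $4,496.43.
Monthly savings = $5,096.93 − $4,496.43 = $600.50.
Break-even = $2,950.00 / $600.50 = 4.91 → 5 months.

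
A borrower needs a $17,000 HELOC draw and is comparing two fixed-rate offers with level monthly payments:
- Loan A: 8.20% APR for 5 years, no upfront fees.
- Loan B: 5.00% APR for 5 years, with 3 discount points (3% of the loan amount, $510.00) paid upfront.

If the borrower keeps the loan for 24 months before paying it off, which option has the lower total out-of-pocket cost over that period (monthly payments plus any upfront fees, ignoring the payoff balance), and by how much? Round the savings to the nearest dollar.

Loan A: at 8.20% the monthly rate is 0.0068333, so the payment is 17,000 × 0.0068333 / (1 − 1.0068333^−60) = $346.33.
Loan B: monthly rate = 5%/12 = 0.0041667; payment = 17,000 × 0.0041667 / (1 − (1+0.0041667)^−60) = $320.81.
Over 24 months: Loan A costs 24 × $346.33 = $8,311.92; Loan B costs 24 × $320.81 + $510.00 = $8,209.44.
Loan B is cheaper by $8,311.92 − $8,209.44 = $102.48.

Loan B by $102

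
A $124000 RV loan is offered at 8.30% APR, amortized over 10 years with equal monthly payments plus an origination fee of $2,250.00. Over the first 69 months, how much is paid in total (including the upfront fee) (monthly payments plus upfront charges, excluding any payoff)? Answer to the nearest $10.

$107,420

At 8.30% the monthly rate is 0.0069167, so the payment is 124,000 × 0.0069167 / (1 − 1.0069167^−120) = $1,524.19.
Total outlay = 69 × $1,524.19 + $2,250.00 = $107,419.11.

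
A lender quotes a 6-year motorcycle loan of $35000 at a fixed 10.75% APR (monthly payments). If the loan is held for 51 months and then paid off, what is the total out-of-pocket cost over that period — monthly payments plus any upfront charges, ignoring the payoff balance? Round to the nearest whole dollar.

At 10.75% the monthly rate is 0.0089583, so the payment is 35,000 × 0.0089583 / (1 − 1.0089583^−72) = $661.72.
Total outlay = 51 × $661.72 = $33,747.72.

$33,748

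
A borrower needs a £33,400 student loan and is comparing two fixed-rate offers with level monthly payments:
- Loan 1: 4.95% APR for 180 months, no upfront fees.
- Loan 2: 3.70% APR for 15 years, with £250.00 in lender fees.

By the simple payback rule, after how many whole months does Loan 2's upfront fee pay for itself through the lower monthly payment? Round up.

12 months

Loan 1: monthly rate = 4.95%/12 = 0.0041250; payment = 33,400 × 0.0041250 / (1 − (1+0.0041250)^−180) = £263.26.
Loan 2: monthly rate = 3.7%/12 = 0.0030833; payment = 33,400 × 0.0030833 / (1 − (1+0.0030833)^−180) = £242.06.
Monthly savings = £263.26 − £242.06 = £21.20.
Break-even = £250.00 / £21.20 = 11.79 → 12 months.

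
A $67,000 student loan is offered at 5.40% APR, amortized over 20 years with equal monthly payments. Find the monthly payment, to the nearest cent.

At 5.40% the monthly rate is 0.0045000, so the payment is 67,000 × 0.0045000 / (1 − 1.0045000^−240) = $457.11.

$457.11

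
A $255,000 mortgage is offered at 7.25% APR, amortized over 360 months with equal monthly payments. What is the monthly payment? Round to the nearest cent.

$1,739.55

At 7.25% the monthly rate is 0.0060417, so the payment is 255,000 × 0.0060417 / (1 − 1.0060417^−360) = $1,739.55.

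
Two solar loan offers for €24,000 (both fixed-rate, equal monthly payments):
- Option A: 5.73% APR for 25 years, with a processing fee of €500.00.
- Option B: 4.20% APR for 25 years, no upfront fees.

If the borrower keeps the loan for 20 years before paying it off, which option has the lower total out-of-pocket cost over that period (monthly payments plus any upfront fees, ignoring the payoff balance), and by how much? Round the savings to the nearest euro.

Option B by €5,624

Option A: monthly rate = 5.73%/12 = 0.0047750; payment = 24,000 × 0.0047750 / (1 − (1+0.0047750)^−300) = €150.70.
Option B: at 4.20% the monthly rate is 0.0035000, so the payment is 24,000 × 0.0035000 / (1 − 1.0035000^−300) = €129.35.
Over 240 months: Option A costs 240 × €150.70 + €500.00 = €36,668.00; Option B costs 240 × €129.35 = €31,044.00.
Option B is cheaper by €36,668.00 − €31,044.00 = €5,624.00.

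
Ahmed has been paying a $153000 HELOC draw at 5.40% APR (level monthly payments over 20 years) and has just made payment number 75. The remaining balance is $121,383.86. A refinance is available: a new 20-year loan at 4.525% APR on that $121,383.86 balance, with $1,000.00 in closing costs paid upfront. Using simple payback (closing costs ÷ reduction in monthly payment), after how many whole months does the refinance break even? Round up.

4 months

Current payment = 153,000 × 5.4%/12 / (1 − (1+0.0045000)^−240) = $1,043.84.
Refinanced payment = 121,383.86 × 0.0037708 / (1 − (1+0.0037708)^−240) = $769.57.
Monthly savings = $1,043.84 − $769.57 = $274.27.
Break-even = $1,000.00 / $274.27 = 3.65 → 4 months.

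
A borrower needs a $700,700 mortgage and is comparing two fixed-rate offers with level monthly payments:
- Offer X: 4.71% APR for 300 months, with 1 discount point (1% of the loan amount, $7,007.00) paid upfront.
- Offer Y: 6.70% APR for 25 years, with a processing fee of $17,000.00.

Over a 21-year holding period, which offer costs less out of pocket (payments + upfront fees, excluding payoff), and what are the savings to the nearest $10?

Offer X by $221,780

Offer X: monthly rate = 4.71%/12 = 0.0039250; payment = 700,700 × 0.0039250 / (1 − (1+0.0039250)^−300) = $3,978.71.
Offer Y: monthly rate = 6.7%/12 = 0.0055833; payment = 700,700 × 0.0055833 / (1 − (1+0.0055833)^−300) = $4,819.12.
Over 252 months: Offer X costs 252 × $3,978.71 + $7,007.00 = $1,009,641.92; Offer Y costs 252 × $4,819.12 + $17,000.00 = $1,231,418.24.
Offer X is cheaper by $1,231,418.24 − $1,009,641.92 = $221,776.32.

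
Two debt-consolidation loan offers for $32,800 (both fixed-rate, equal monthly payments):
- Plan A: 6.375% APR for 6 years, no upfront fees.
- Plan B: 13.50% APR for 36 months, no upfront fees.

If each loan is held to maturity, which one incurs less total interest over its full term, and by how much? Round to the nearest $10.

Plan A by $510

Plan A: monthly rate = 6.375%/12 = 0.0053125; payment = 32,800 × 0.0053125 / (1 − (1+0.0053125)^−72) = $549.42.
Total interest on Plan A = 72 × $549.42 − $32,800 = $6,758.24.
Plan B: at 13.50% the monthly rate is 0.0112500, so the payment is 32,800 × 0.0112500 / (1 − 1.0112500^−36) = $1,113.08.
Total interest on Plan B = 36 × $1,113.08 − $32,800 = $7,270.88.
Plan A is lower by $512.64.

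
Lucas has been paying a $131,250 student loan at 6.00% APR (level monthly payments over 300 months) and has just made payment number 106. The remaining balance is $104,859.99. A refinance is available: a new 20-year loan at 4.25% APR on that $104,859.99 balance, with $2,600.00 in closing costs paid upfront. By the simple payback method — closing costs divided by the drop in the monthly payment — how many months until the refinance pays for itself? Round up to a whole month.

Current payment = 131,250 × 6%/12 / (1 − (1+0.0050000)^−300) = $845.65.
Refinanced payment = 104,859.99 × 0.0035417 / (1 − (1+0.0035417)^−240) = $649.33.
Monthly savings = $845.65 − $649.33 = $196.32.
Break-even = $2,600.00 / $196.32 = 13.24 → 14 months.

14 months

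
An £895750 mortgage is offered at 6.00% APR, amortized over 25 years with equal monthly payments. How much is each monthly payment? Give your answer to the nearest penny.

At 6.00% the monthly rate is 0.0050000, so the payment is 895,750 × 0.0050000 / (1 − 1.0050000^−300) = £5,771.33.

£5,771.33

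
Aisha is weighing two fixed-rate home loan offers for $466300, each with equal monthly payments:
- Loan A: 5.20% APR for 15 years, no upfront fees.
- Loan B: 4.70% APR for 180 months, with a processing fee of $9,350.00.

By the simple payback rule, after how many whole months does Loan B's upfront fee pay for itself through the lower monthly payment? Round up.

78 months

Loan A: at 5.20% the monthly rate is 0.0043333, so the payment is 466,300 × 0.0043333 / (1 − 1.0043333^−180) = $3,736.23.
Loan B: at 4.70% the monthly rate is 0.0039167, so the payment is 466,300 × 0.0039167 / (1 − 1.0039167^−180) = $3,615.01.
Monthly savings = $3,736.23 − $3,615.01 = $121.22.
Break-even = $9,350.00 / $121.22 = 77.13 → 78 months.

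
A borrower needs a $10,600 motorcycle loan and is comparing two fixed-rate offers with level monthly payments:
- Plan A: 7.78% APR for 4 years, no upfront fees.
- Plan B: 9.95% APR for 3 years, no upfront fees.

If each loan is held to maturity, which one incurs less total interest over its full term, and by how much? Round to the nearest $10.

Plan A: monthly rate = 7.78%/12 = 0.0064833; payment = 10,600 × 0.0064833 / (1 − (1+0.0064833)^−48) = $257.68.
Total interest on Plan A = 48 × $257.68 − $10,600 = $1,768.64.
Plan B: monthly rate = 9.95%/12 = 0.0082917; payment = 10,600 × 0.0082917 / (1 − (1+0.0082917)^−36) = $341.78.
Total interest on Plan B = 36 × $341.78 − $10,600 = $1,704.08.
Plan B is lower by $64.56.

Plan B by $60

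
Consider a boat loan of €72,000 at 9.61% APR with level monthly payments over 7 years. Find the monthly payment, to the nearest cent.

Monthly rate = 9.61%/12 = 0.0080083; payment = 72,000 × 0.0080083 / (1 − (1+0.0080083)^−84) = €1,180.83.

€1,180.83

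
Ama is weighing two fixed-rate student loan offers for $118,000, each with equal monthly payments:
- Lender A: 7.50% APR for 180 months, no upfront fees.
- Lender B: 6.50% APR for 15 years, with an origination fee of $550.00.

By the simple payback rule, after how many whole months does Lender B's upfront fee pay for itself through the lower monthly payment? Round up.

Lender A: monthly rate = 7.5%/12 = 0.0062500; payment = 118,000 × 0.0062500 / (1 − (1+0.0062500)^−180) = $1,093.87.
Lender B: monthly rate = 6.5%/12 = 0.0054167; payment = 118,000 × 0.0054167 / (1 − (1+0.0054167)^−180) = $1,027.91.
Monthly savings = $1,093.87 − $1,027.91 = $65.96.
Break-even = $550.00 / $65.96 = 8.34 → 9 months.

9 months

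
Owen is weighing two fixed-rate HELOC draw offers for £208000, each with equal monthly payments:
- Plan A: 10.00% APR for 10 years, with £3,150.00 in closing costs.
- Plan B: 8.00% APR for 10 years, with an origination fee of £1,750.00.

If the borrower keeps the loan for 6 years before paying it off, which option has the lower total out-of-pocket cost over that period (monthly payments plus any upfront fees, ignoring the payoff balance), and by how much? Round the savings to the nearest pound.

Plan A: monthly rate = 10%/12 = 0.0083333; payment = 208,000 × 0.0083333 / (1 − (1+0.0083333)^−120) = £2,748.74.
Plan B: at 8.00% the monthly rate is 0.0066667, so the payment is 208,000 × 0.0066667 / (1 − 1.0066667^−120) = £2,523.61.
Over 72 months: Plan A costs 72 × £2,748.74 + £3,150.00 = £201,059.28; Plan B costs 72 × £2,523.61 + £1,750.00 = £183,449.92.
Plan B is cheaper by £201,059.28 − £183,449.92 = £17,609.36.

Plan B by £17,609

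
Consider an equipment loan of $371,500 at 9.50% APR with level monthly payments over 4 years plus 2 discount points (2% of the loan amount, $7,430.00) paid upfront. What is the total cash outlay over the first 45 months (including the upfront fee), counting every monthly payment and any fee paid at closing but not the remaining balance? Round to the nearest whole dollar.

Monthly rate = 9.5%/12 = 0.0079167; payment = 371,500 × 0.0079167 / (1 − (1+0.0079167)^−48) = $9,333.25.
Total outlay = 45 × $9,333.25 + $7,430.00 = $427,426.25.

$427,426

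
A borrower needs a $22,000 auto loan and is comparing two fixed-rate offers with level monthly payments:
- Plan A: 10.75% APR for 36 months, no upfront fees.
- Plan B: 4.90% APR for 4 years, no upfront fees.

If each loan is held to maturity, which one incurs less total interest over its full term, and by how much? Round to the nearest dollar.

Plan A: at 10.75% the monthly rate is 0.0089583, so the payment is 22,000 × 0.0089583 / (1 − 1.0089583^−36) = $717.65.
Total interest on Plan A = 36 × $717.65 − $22,000 = $3,835.40.
Plan B: monthly rate = 4.9%/12 = 0.0040833; payment = 22,000 × 0.0040833 / (1 − (1+0.0040833)^−48) = $505.65.
Total interest on Plan B = 48 × $505.65 − $22,000 = $2,271.20.
Plan B is lower by $1,564.20.

Plan B by $1,564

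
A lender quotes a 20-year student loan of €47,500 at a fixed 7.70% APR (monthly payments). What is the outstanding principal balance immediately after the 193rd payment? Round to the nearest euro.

With monthly rate i = 7.7%/12 = 0.0064167, the balance after k of n payments is P · [(1+i)^n − (1+i)^k] / [(1+i)^n − 1].
(1+0.0064167)^240 = 4.64169779 and (1+0.0064167)^193 = 3.43652343, so the balance is 47,500 × (4.64169779 − 3.43652343) / (4.64169779 − 1) = €15,719.53.

€15,720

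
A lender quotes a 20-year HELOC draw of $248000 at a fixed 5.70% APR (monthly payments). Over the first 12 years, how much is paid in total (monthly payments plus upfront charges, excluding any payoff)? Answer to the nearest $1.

$249,710

Monthly rate = 5.7%/12 = 0.0047500; payment = 248,000 × 0.0047500 / (1 − (1+0.0047500)^−240) = $1,734.10.
Total outlay = 144 × $1,734.10 = $249,710.40.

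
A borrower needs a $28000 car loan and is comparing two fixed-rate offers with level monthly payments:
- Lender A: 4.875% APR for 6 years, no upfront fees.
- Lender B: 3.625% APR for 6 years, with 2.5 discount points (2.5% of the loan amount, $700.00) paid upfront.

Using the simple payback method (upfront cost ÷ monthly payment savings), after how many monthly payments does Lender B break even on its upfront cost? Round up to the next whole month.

Lender A: at 4.875% the monthly rate is 0.0040625, so the payment is 28,000 × 0.0040625 / (1 − 1.0040625^−72) = $449.32.
Lender B: at 3.625% the monthly rate is 0.0030208, so the payment is 28,000 × 0.0030208 / (1 − 1.0030208^−72) = $433.30.
Monthly savings = $449.32 − $433.30 = $16.02.
Break-even = $700.00 / $16.02 = 43.70 → 44 months.

44 months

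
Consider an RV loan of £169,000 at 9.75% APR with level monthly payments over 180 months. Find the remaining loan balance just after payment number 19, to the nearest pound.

With monthly rate i = 9.75%/12 = 0.0081250, the balance after k of n payments is P · [(1+i)^n − (1+i)^k] / [(1+i)^n − 1].
(1+0.0081250)^180 = 4.29130371 and (1+0.0081250)^19 = 1.16620073, so the balance is 169,000 × (4.29130371 − 1.16620073) / (4.29130371 − 1) = £160,466.02.

£160,466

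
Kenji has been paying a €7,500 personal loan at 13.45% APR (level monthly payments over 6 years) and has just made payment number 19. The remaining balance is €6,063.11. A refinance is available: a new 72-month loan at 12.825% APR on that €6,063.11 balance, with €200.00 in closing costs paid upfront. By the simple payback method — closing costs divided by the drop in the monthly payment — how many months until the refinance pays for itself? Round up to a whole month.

Current payment = 7,500 × 13.45%/12 / (1 − (1+0.0112083)^−72) = €152.34.
Refinanced payment = 6,063.11 × 0.0106875 / (1 − (1+0.0106875)^−72) = €121.15.
Monthly savings = €152.34 − €121.15 = €31.19.
Break-even = €200.00 / €31.19 = 6.41 → 7 months.

7 months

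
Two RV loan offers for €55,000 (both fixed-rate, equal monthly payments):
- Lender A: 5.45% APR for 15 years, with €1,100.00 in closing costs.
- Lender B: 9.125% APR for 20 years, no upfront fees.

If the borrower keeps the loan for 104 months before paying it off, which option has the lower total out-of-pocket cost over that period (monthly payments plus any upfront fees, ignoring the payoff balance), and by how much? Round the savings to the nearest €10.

Lender A by €4,240

Lender A: monthly rate = 5.45%/12 = 0.0045417; payment = 55,000 × 0.0045417 / (1 − (1+0.0045417)^−180) = €447.94.
Lender B: at 9.125% the monthly rate is 0.0076042, so the payment is 55,000 × 0.0076042 / (1 − 1.0076042^−240) = €499.28.
Over 104 months: Lender A costs 104 × €447.94 + €1,100.00 = €47,685.76; Lender B costs 104 × €499.28 = €51,925.12.
Lender A is cheaper by €51,925.12 − €47,685.76 = €4,239.36.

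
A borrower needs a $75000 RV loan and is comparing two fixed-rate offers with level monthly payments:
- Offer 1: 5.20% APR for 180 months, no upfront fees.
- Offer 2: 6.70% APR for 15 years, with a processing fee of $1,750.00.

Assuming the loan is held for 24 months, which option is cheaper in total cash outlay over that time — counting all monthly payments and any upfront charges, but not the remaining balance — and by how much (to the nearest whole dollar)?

Offer 1: monthly rate = 5.2%/12 = 0.0043333; payment = 75,000 × 0.0043333 / (1 − (1+0.0043333)^−180) = $600.94.
Offer 2: monthly rate = 6.7%/12 = 0.0055833; payment = 75,000 × 0.0055833 / (1 − (1+0.0055833)^−180) = $661.60.
Over 24 months: Offer 1 costs 24 × $600.94 = $14,422.56; Offer 2 costs 24 × $661.60 + $1,750.00 = $17,628.40.
Offer 1 is cheaper by $17,628.40 − $14,422.56 = $3,205.84.

Offer 1 by $3,206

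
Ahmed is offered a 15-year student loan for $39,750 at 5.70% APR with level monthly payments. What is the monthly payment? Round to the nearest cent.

At 5.70% the monthly rate is 0.0047500, so the payment is 39,750 × 0.0047500 / (1 − 1.0047500^−180) = $329.02.

$329.02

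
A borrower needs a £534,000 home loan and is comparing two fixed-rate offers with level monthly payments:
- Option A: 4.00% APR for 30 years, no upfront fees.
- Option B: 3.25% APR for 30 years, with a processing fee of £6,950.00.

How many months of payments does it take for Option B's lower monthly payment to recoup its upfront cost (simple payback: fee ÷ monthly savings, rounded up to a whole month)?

Option A: monthly rate = 4%/12 = 0.0033333; payment = 534,000 × 0.0033333 / (1 − (1+0.0033333)^−360) = £2,549.40.
Option B: at 3.25% the monthly rate is 0.0027083, so the payment is 534,000 × 0.0027083 / (1 − 1.0027083^−360) = £2,324.00.
Monthly savings = £2,549.40 − £2,324.00 = £225.40.
Break-even = £6,950.00 / £225.40 = 30.83 → 31 months.

31 months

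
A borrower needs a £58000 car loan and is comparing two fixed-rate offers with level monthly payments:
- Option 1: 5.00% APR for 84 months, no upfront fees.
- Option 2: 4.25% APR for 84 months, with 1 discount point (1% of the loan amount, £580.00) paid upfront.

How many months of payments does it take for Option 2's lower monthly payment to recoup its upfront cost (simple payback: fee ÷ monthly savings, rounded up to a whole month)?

29 months

Option 1: at 5.00% the monthly rate is 0.0041667, so the payment is 58,000 × 0.0041667 / (1 − 1.0041667^−84) = £819.77.
Option 2: at 4.25% the monthly rate is 0.0035417, so the payment is 58,000 × 0.0035417 / (1 − 1.0035417^−84) = £799.48.
Monthly savings = £819.77 − £799.48 = £20.29.
Break-even = £580.00 / £20.29 = 28.59 → 29 months.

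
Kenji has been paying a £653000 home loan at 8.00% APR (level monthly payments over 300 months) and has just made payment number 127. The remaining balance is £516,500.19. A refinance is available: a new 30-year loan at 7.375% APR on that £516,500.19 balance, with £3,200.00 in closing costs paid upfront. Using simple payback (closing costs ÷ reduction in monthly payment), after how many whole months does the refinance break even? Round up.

3 months

Current payment = 653,000 × 8%/12 / (1 − (1+0.0066667)^−300) = £5,039.96.
Refinanced payment = 516,500.19 × 0.0061458 / (1 − (1+0.0061458)^−360) = £3,567.34.
Monthly savings = £5,039.96 − £3,567.34 = £1,472.62.
Break-even = £3,200.00 / £1,472.62 = 2.17 → 3 months.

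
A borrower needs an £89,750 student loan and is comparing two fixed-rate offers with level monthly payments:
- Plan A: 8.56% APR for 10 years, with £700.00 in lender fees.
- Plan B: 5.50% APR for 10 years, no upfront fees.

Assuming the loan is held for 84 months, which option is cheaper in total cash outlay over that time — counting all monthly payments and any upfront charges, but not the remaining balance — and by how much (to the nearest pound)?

Plan B by £12,597

Plan A: monthly rate = 8.56%/12 = 0.0071333; payment = 89,750 × 0.0071333 / (1 − (1+0.0071333)^−120) = £1,115.65.
Plan B: at 5.50% the monthly rate is 0.0045833, so the payment is 89,750 × 0.0045833 / (1 − 1.0045833^−120) = £974.02.
Over 84 months: Plan A costs 84 × £1,115.65 + £700.00 = £94,414.60; Plan B costs 84 × £974.02 = £81,817.68.
Plan B is cheaper by £94,414.60 − £81,817.68 = £12,596.92.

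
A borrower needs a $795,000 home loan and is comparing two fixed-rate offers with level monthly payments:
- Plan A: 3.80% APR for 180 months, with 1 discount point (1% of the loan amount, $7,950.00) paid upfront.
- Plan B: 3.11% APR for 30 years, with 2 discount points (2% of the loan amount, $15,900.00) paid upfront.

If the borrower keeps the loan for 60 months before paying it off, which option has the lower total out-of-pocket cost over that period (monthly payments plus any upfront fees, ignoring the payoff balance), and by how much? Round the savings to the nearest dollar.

Plan A: at 3.80% the monthly rate is 0.0031667, so the payment is 795,000 × 0.0031667 / (1 − 1.0031667^−180) = $5,801.16.
Plan B: at 3.11% the monthly rate is 0.0025917, so the payment is 795,000 × 0.0025917 / (1 − 1.0025917^−360) = $3,399.10.
Over 60 months: Plan A costs 60 × $5,801.16 + $7,950.00 = $356,019.60; Plan B costs 60 × $3,399.10 + $15,900.00 = $219,846.00.
Plan B is cheaper by $356,019.60 − $219,846.00 = $136,173.60.

Plan B by $136,174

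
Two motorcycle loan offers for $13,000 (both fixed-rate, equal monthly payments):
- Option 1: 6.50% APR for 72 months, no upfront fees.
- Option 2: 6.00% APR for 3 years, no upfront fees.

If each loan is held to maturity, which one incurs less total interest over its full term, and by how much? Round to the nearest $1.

Option 1: monthly rate = 6.5%/12 = 0.0054167; payment = 13,000 × 0.0054167 / (1 − (1+0.0054167)^−72) = $218.53.
Total interest on Option 1 = 72 × $218.53 − $13,000 = $2,734.16.
Option 2: at 6.00% the monthly rate is 0.0050000, so the payment is 13,000 × 0.0050000 / (1 − 1.0050000^−36) = $395.49.
Total interest on Option 2 = 36 × $395.49 − $13,000 = $1,237.64.
Option 2 is lower by $1,496.52.

Option 2 by $1,497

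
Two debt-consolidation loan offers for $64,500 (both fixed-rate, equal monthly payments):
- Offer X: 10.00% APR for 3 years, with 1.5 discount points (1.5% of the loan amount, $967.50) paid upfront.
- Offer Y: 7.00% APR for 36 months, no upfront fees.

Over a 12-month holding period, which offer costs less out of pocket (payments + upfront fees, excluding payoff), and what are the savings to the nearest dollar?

Offer X: monthly rate = 10%/12 = 0.0083333; payment = 64,500 × 0.0083333 / (1 − (1+0.0083333)^−36) = $2,081.23.
Offer Y: monthly rate = 7%/12 = 0.0058333; payment = 64,500 × 0.0058333 / (1 − (1+0.0058333)^−36) = $1,991.57.
Over 12 months: Offer X costs 12 × $2,081.23 + $967.50 = $25,942.26; Offer Y costs 12 × $1,991.57 = $23,898.84.
Offer Y is cheaper by $25,942.26 − $23,898.84 = $2,043.42.

Offer Y by $2,043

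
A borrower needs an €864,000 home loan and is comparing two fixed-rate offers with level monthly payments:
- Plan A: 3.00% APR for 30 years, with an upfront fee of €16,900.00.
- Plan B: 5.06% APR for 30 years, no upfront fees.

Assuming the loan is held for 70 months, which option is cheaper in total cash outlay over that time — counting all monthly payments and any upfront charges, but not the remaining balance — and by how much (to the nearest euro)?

Plan A: monthly rate = 3%/12 = 0.0025000; payment = 864,000 × 0.0025000 / (1 − (1+0.0025000)^−360) = €3,642.66.
Plan B: monthly rate = 5.06%/12 = 0.0042167; payment = 864,000 × 0.0042167 / (1 − (1+0.0042167)^−360) = €4,669.87.
Over 70 months: Plan A costs 70 × €3,642.66 + €16,900.00 = €271,886.20; Plan B costs 70 × €4,669.87 = €326,890.90.
Plan A is cheaper by €326,890.90 − €271,886.20 = €55,004.70.

Plan A by €55,005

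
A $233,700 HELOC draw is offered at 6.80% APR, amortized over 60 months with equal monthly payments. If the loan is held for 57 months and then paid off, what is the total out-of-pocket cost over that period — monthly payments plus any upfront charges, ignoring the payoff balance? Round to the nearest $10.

$262,510

Monthly rate = 6.8%/12 = 0.0056667; payment = 233,700 × 0.0056667 / (1 − (1+0.0056667)^−60) = $4,605.52.
Total outlay = 57 × $4,605.52 = $262,514.64.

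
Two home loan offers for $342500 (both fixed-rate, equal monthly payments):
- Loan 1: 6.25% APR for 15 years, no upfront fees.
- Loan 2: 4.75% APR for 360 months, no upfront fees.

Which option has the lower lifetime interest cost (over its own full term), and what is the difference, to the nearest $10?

Loan 1: monthly rate = 6.25%/12 = 0.0052083; payment = 342,500 × 0.0052083 / (1 − (1+0.0052083)^−180) = $2,936.67.
Total interest on Loan 1 = 180 × $2,936.67 − $342,500 = $186,100.60.
Loan 2: at 4.75% the monthly rate is 0.0039583, so the payment is 342,500 × 0.0039583 / (1 − 1.0039583^−360) = $1,786.64.
Total interest on Loan 2 = 360 × $1,786.64 − $342,500 = $300,690.40.
Loan 1 is lower by $114,589.80.

Loan 1 by $114,590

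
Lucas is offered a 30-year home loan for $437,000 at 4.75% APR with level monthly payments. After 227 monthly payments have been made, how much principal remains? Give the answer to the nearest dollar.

With monthly rate i = 4.75%/12 = 0.0039583, the balance after k of n payments is P · [(1+i)^n − (1+i)^k] / [(1+i)^n − 1].
(1+0.0039583)^360 = 4.14617867 and (1+0.0039583)^227 = 2.45166646, so the balance is 437,000 × (4.14617867 − 2.45166646) / (4.14617867 − 1) = $235,365.47.

$235,365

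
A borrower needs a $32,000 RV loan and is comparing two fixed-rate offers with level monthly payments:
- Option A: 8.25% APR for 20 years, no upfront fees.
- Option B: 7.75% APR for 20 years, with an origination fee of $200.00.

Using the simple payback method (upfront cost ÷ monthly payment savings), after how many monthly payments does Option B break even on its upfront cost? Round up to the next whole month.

Option A: at 8.25% the monthly rate is 0.0068750, so the payment is 32,000 × 0.0068750 / (1 − 1.0068750^−240) = $272.66.
Option B: monthly rate = 7.75%/12 = 0.0064583; payment = 32,000 × 0.0064583 / (1 − (1+0.0064583)^−240) = $262.70.
Monthly savings = $272.66 − $262.70 = $9.96.
Break-even = $200.00 / $9.96 = 20.08 → 21 months.

21 months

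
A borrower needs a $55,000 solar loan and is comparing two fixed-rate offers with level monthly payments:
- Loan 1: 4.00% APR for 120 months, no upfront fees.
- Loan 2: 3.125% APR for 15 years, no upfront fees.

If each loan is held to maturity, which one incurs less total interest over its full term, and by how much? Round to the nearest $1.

Loan 1: at 4.00% the monthly rate is 0.0033333, so the payment is 55,000 × 0.0033333 / (1 − 1.0033333^−120) = $556.85.
Total interest on Loan 1 = 120 × $556.85 − $55,000 = $11,822.00.
Loan 2: at 3.125% the monthly rate is 0.0026042, so the payment is 55,000 × 0.0026042 / (1 − 1.0026042^−180) = $383.14.
Total interest on Loan 2 = 180 × $383.14 − $55,000 = $13,965.20.
Loan 1 is lower by $2,143.20.

Loan 1 by $2,143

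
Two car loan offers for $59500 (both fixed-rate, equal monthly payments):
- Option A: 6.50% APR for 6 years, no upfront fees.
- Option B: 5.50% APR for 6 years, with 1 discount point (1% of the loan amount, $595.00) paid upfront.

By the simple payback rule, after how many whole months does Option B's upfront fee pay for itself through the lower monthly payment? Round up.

Option A: at 6.50% the monthly rate is 0.0054167, so the payment is 59,500 × 0.0054167 / (1 − 1.0054167^−72) = $1,000.19.
Option B: at 5.50% the monthly rate is 0.0045833, so the payment is 59,500 × 0.0045833 / (1 − 1.0045833^−72) = $972.10.
Monthly savings = $1,000.19 − $972.10 = $28.09.
Break-even = $595.00 / $28.09 = 21.18 → 22 months.

22 months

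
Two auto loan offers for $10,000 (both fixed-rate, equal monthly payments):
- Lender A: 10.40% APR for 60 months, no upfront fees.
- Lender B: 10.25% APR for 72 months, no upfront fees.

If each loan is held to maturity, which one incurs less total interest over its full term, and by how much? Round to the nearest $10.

Lender A: at 10.40% the monthly rate is 0.0086667, so the payment is 10,000 × 0.0086667 / (1 − 1.0086667^−60) = $214.44.
Total interest on Lender A = 60 × $214.44 − $10,000 = $2,866.40.
Lender B: monthly rate = 10.25%/12 = 0.0085417; payment = 10,000 × 0.0085417 / (1 − (1+0.0085417)^−72) = $186.52.
Total interest on Lender B = 72 × $186.52 − $10,000 = $3,429.44.
Lender A is lower by $563.04.

Lender A by $560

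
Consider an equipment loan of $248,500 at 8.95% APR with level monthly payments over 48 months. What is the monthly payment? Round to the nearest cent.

Monthly rate = 8.95%/12 = 0.0074583; payment = 248,500 × 0.0074583 / (1 − (1+0.0074583)^−48) = $6,178.03.

$6,178.03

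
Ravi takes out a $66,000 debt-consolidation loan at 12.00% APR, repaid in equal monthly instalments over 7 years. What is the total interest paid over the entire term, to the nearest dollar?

Monthly rate = 12%/12 = 0.0100000; payment = 66,000 × 0.0100000 / (1 − (1+0.0100000)^−84) = $1,165.08.
Total paid = 84 × $1,165.08 = $97,866.72; interest = $97,866.72 − $66,000 = $31,866.72.

$31,867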